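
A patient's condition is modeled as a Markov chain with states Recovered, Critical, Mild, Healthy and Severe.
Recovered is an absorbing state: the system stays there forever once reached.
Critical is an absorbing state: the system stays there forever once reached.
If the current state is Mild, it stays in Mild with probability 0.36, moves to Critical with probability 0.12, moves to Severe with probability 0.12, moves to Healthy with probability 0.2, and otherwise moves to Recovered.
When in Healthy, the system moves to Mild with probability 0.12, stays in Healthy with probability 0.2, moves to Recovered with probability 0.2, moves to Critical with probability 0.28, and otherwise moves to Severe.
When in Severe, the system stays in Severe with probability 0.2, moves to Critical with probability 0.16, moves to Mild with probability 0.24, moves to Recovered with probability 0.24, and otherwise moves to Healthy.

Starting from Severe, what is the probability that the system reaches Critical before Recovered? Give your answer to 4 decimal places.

0.4345

Let h(s) be the probability of absorption at Critical starting from transient state s. Then h(Critical) = 1 and h(Recovered) = 0. By first-step analysis:
h(Mild) = 0.2·0 + 0.12·1 + 0.36·h(Mild) + 0.2·h(Healthy) + 0.12·h(Severe)
h(Healthy) = 0.2·0 + 0.28·1 + 0.12·h(Mild) + 0.2·h(Healthy) + 0.2·h(Severe)
h(Severe) = 0.24·0 + 0.16·1 + 0.24·h(Mild) + 0.16·h(Healthy) + 0.2·h(Severe)
Solving: h(Mild) = 0.4326, h(Healthy) = 0.5235, h(Severe) = 0.4345.
Starting from Severe, the probability is 0.4345.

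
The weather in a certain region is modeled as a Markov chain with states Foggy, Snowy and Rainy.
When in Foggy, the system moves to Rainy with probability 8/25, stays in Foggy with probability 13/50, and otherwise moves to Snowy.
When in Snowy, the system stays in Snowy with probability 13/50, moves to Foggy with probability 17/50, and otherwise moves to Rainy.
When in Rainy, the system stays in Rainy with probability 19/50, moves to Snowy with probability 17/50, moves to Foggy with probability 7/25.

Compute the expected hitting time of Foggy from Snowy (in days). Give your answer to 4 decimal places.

3.1599

Let t(s) be the expected number of days to first reach Foggy from state s, with t(Foggy) = 0. Conditioning on the first day:
t(Snowy) = 1 + 0.26·t(Snowy) + 0.4·t(Rainy)
t(Rainy) = 1 + 0.34·t(Snowy) + 0.38·t(Rainy)
Solving: t(Snowy) = 3.1599, t(Rainy) = 3.3457.
Expected days from Snowy to Foggy: 3.1599.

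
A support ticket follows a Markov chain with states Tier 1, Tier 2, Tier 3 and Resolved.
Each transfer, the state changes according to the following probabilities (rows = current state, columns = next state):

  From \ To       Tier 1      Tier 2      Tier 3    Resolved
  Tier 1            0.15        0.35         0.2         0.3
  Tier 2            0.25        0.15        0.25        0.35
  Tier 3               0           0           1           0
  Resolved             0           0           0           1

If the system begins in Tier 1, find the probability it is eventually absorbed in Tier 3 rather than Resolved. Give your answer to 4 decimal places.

0.4055

Let h(s) be the probability of absorption at Tier 3 starting from transient state s. Then h(Tier 3) = 1 and h(Resolved) = 0. By first-step analysis:
h(Tier 1) = 0.15·h(Tier 1) + 0.35·h(Tier 2) + 0.2·1 + 0.3·0
h(Tier 2) = 0.25·h(Tier 1) + 0.15·h(Tier 2) + 0.25·1 + 0.35·0
Solving: h(Tier 1) = 0.4055, h(Tier 2) = 0.4134.
Starting from Tier 1, the probability is 0.4055.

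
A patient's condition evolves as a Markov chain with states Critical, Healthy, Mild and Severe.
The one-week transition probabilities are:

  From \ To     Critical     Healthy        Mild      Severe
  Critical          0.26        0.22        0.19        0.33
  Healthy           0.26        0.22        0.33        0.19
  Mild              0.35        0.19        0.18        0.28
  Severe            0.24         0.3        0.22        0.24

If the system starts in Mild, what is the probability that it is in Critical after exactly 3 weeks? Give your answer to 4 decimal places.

0.2747

Propagate the distribution vector 3 weeks from Mild.
After 0 weeks: (0.0000, 0.0000, 1.0000, 0.0000)
After 1 week: (0.3500, 0.1900, 0.1800, 0.2800)
After 2 weeks: (0.2706, 0.2370, 0.2232, 0.2692)
After 3 weeks: (0.2747, 0.2348, 0.2290, 0.2614)
P(in Critical after 3 weeks) = 0.2747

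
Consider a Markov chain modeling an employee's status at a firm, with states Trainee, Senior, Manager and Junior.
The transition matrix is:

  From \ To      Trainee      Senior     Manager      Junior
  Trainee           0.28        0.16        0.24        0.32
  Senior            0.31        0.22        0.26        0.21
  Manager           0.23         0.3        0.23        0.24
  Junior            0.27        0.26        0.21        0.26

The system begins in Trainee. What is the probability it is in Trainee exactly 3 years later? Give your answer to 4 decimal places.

0.2729

Propagate the distribution vector 3 years from Trainee.
After 0 years: (1.0000, 0.0000, 0.0000, 0.0000)
After 1 year: (0.2800, 0.1600, 0.2400, 0.3200)
After 2 years: (0.2696, 0.2352, 0.2312, 0.2640)
After 3 years: (0.2729, 0.2329, 0.2345, 0.2598)
P(in Trainee after 3 years) = 0.2729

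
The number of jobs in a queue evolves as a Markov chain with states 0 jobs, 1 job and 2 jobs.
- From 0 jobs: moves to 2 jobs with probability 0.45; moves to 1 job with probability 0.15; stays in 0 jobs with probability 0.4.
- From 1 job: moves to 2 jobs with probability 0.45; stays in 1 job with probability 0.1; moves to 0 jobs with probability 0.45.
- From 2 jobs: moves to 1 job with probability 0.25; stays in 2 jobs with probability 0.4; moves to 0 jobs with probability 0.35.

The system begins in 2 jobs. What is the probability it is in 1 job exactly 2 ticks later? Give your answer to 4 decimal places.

0.1775

Sum over the intermediate state after 1 tick:
P = P(2 jobs→0 jobs)·P(0 jobs→1 job) + P(2 jobs→1 job)·P(1 job→1 job) + P(2 jobs→2 jobs)·P(2 jobs→1 job)
  = 0.35×0.15 + 0.25×0.1 + 0.4×0.25
  = 0.0525 + 0.0250 + 0.1000 = 0.1775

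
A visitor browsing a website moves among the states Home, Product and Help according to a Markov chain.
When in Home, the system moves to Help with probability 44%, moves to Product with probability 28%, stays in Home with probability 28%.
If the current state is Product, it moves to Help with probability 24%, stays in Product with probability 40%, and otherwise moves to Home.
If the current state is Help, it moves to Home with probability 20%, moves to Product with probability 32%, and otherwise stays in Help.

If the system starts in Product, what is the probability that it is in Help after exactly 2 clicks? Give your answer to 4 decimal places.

0.3696

Sum over the intermediate state after 1 click:
P = P(Product→Home)·P(Home→Help) + P(Product→Product)·P(Product→Help) + P(Product→Help)·P(Help→Help)
  = 0.36×0.44 + 0.4×0.24 + 0.24×0.48
  = 0.1584 + 0.0960 + 0.1152 = 0.3696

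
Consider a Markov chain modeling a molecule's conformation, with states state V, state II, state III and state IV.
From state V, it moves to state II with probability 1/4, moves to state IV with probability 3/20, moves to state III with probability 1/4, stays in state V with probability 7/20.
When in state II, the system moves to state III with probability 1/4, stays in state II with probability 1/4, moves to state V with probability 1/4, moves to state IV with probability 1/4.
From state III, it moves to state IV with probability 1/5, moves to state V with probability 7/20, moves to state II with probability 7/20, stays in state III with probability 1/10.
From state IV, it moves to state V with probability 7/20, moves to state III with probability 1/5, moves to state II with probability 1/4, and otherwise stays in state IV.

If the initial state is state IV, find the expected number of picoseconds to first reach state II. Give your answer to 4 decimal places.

Let t(s) be the expected number of picoseconds to first reach state II from state s, with t(state II) = 0. Conditioning on the first picosecond:
t(state V) = 1 + 0.35·t(state V) + 0.25·t(state III) + 0.15·t(state IV)
t(state III) = 1 + 0.35·t(state V) + 0.1·t(state III) + 0.2·t(state IV)
t(state IV) = 1 + 0.35·t(state V) + 0.2·t(state III) + 0.2·t(state IV)
Solving: t(state V) = 3.6900, t(state III) = 3.3698, t(state IV) = 3.7068.
Expected picoseconds from state IV to state II: 3.7068.

3.7068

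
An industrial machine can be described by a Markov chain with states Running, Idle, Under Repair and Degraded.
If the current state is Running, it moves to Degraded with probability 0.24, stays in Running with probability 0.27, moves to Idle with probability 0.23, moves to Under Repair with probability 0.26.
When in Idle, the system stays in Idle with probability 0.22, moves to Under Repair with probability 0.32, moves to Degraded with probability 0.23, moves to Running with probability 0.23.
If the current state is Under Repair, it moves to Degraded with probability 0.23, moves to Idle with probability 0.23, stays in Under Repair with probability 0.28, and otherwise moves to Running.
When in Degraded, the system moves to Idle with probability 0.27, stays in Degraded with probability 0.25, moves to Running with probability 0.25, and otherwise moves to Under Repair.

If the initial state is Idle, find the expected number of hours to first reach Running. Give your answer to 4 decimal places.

4.1099

Let t(s) be the expected number of hours to first reach Running from state s, with t(Running) = 0. Conditioning on the first hour:
t(Idle) = 1 + 0.22·t(Idle) + 0.32·t(Under Repair) + 0.23·t(Degraded)
t(Under Repair) = 1 + 0.23·t(Idle) + 0.28·t(Under Repair) + 0.23·t(Degraded)
t(Degraded) = 1 + 0.27·t(Idle) + 0.23·t(Under Repair) + 0.25·t(Degraded)
Solving: t(Idle) = 4.1099, t(Under Repair) = 3.9913, t(Degraded) = 4.0369.
Expected hours from Idle to Running: 4.1099.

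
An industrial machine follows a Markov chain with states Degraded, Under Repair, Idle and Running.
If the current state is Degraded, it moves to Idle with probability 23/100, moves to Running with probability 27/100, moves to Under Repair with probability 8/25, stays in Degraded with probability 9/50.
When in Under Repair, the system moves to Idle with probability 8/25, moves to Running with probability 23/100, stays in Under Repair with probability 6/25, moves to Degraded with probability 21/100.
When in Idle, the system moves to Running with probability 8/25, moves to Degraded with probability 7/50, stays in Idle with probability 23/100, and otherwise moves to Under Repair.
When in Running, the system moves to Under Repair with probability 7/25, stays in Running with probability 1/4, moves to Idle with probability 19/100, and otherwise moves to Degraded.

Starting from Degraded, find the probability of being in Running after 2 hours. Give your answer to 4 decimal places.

Propagate the distribution vector 2 hours from Degraded.
After 0 hours: (1.0000, 0.0000, 0.0000, 0.0000)
After 1 hour: (0.1800, 0.3200, 0.2300, 0.2700)
After 2 hours: (0.2074, 0.2813, 0.2480, 0.2633)
P(in Running after 2 hours) = 0.2633

0.2633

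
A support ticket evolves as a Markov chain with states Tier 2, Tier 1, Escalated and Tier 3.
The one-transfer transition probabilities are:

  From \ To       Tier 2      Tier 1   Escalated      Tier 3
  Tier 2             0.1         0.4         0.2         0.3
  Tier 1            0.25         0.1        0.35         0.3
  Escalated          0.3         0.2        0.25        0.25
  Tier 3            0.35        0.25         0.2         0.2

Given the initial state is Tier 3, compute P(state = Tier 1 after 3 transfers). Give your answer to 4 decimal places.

0.2335

Propagate the distribution vector 3 transfers from Tier 3.
After 0 transfers: (0.0000, 0.0000, 0.0000, 1.0000)
After 1 transfer: (0.3500, 0.2500, 0.2000, 0.2000)
After 2 transfers: (0.2275, 0.2550, 0.2475, 0.2700)
After 3 transfers: (0.2553, 0.2335, 0.2506, 0.2606)
P(in Tier 1 after 3 transfers) = 0.2335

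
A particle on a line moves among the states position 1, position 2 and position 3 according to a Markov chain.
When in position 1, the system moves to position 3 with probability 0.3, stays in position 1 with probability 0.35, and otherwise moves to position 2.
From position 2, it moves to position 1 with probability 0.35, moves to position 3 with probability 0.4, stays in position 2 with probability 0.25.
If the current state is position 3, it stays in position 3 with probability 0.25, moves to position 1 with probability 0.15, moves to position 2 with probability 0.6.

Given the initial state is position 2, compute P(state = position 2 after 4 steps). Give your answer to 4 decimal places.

Propagate the distribution vector 4 steps from position 2.
After 0 steps: (0.0000, 1.0000, 0.0000)
After 1 step: (0.3500, 0.2500, 0.4000)
After 2 steps: (0.2700, 0.4250, 0.3050)
After 3 steps: (0.2890, 0.3838, 0.3273)
After 4 steps: (0.2846, 0.3934, 0.3220)
P(in position 2 after 4 steps) = 0.3934

0.3934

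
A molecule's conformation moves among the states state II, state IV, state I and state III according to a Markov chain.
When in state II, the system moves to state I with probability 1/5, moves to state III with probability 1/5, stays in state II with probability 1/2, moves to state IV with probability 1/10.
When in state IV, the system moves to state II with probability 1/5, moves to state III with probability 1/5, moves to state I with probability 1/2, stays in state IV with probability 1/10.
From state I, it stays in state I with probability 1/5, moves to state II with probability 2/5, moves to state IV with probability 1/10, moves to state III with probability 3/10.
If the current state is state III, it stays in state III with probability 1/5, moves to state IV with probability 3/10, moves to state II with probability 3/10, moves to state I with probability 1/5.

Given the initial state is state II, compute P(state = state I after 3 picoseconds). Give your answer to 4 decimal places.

0.2420

Propagate the distribution vector 3 picoseconds from state II.
After 0 picoseconds: (1.0000, 0.0000, 0.0000, 0.0000)
After 1 picosecond: (0.5000, 0.1000, 0.2000, 0.2000)
After 2 picoseconds: (0.4100, 0.1400, 0.2300, 0.2200)
After 3 picoseconds: (0.3910, 0.1440, 0.2420, 0.2230)
P(in state I after 3 picoseconds) = 0.2420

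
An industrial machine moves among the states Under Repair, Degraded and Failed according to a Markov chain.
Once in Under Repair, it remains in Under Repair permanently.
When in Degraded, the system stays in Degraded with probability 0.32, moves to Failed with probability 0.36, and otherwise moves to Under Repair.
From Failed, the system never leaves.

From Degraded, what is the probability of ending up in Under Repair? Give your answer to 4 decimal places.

0.4706

Let h(s) be the probability of absorption at Under Repair starting from transient state s. Then h(Under Repair) = 1 and h(Failed) = 0. By first-step analysis:
h(Degraded) = 0.32·1 + 0.32·h(Degraded) + 0.36·0
Solving: h(Degraded) = 0.4706.
Starting from Degraded, the probability is 0.4706.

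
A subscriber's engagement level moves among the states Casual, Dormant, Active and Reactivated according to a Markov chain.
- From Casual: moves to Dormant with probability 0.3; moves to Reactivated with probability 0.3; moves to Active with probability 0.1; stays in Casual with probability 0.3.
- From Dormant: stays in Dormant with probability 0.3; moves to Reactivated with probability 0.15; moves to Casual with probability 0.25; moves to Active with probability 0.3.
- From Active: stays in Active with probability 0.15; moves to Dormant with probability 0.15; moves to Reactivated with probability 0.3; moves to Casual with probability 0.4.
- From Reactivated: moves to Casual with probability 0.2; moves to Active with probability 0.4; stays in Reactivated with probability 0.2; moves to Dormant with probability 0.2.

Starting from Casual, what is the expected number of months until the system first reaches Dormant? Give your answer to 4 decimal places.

Let t(s) be the expected number of months to first reach Dormant from state s, with t(Dormant) = 0. Conditioning on the first month:
t(Casual) = 1 + 0.3·t(Casual) + 0.1·t(Active) + 0.3·t(Reactivated)
t(Active) = 1 + 0.4·t(Casual) + 0.15·t(Active) + 0.3·t(Reactivated)
t(Reactivated) = 1 + 0.2·t(Casual) + 0.4·t(Active) + 0.2·t(Reactivated)
Solving: t(Casual) = 4.0980, t(Active) = 4.7451, t(Reactivated) = 4.6471.
Expected months from Casual to Dormant: 4.0980.

4.0980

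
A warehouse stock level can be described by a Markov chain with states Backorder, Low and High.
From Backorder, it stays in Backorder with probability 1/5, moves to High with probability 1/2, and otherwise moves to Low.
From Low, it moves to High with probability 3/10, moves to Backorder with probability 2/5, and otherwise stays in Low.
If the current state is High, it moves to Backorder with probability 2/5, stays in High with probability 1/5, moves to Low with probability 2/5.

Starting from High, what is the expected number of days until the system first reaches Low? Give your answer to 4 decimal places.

Let t(s) be the expected number of days to first reach Low from state s, with t(Low) = 0. Conditioning on the first day:
t(Backorder) = 1 + 0.2·t(Backorder) + 0.5·t(High)
t(High) = 1 + 0.4·t(Backorder) + 0.2·t(High)
Solving: t(Backorder) = 2.9545, t(High) = 2.7273.
Expected days from High to Low: 2.7273.

2.7273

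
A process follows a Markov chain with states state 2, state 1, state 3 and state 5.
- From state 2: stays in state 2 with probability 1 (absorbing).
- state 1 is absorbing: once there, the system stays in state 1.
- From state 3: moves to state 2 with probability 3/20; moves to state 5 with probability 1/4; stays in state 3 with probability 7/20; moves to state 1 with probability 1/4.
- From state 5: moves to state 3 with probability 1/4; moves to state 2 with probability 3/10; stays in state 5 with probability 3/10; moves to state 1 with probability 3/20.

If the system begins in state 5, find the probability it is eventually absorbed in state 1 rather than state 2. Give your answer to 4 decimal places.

Let h(s) be the probability of absorption at state 1 starting from transient state s. Then h(state 1) = 1 and h(state 2) = 0. By first-step analysis:
h(state 3) = 0.15·0 + 0.25·1 + 0.35·h(state 3) + 0.25·h(state 5)
h(state 5) = 0.3·0 + 0.15·1 + 0.25·h(state 3) + 0.3·h(state 5)
Solving: h(state 3) = 0.5414, h(state 5) = 0.4076.
Starting from state 5, the probability is 0.4076.

0.4076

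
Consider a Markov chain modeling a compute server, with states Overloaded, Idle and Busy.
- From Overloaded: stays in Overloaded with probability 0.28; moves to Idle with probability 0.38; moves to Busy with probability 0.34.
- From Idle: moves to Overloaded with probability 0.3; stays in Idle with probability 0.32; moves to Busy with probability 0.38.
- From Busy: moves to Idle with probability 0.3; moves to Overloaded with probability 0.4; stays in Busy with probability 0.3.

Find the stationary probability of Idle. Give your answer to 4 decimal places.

0.3329

Let the stationary distribution be π with π = πP and π_1 + π_2 + π_3 = 1.
π_1 = 0.28·π_1 + 0.3·π_2 + 0.4·π_3
π_2 = 0.38·π_1 + 0.32·π_2 + 0.3·π_3
Solving with the normalization constraint gives π = (0.3274, 0.3329, 0.3397).
So the stationary probability of Idle is 0.3329.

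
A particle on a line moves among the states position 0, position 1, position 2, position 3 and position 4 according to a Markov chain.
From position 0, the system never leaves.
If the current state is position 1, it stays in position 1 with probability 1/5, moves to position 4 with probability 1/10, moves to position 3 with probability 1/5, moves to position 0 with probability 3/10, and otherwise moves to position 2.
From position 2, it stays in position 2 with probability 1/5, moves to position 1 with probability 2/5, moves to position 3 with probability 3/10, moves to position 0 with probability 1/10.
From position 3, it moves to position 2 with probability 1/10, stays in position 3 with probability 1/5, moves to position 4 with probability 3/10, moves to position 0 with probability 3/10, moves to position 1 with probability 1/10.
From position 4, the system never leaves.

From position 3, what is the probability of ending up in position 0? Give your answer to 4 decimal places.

Let h(s) be the probability of absorption at position 0 starting from transient state s. Then h(position 0) = 1 and h(position 4) = 0. By first-step analysis:
h(position 1) = 0.3·1 + 0.2·h(position 1) + 0.2·h(position 2) + 0.2·h(position 3) + 0.1·0
h(position 2) = 0.1·1 + 0.4·h(position 1) + 0.2·h(position 2) + 0.3·h(position 3)
h(position 3) = 0.3·1 + 0.1·h(position 1) + 0.1·h(position 2) + 0.2·h(position 3) + 0.3·0
Solving: h(position 1) = 0.6777, h(position 2) = 0.6675, h(position 3) = 0.5431.
Starting from position 3, the probability is 0.5431.

0.5431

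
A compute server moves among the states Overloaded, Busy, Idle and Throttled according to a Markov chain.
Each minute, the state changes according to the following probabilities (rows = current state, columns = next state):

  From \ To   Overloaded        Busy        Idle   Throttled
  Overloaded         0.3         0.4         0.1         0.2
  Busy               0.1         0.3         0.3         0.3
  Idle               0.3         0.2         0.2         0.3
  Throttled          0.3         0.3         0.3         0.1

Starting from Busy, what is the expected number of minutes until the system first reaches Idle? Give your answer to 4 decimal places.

Let t(s) be the expected number of minutes to first reach Idle from state s, with t(Idle) = 0. Conditioning on the first minute:
t(Overloaded) = 1 + 0.3·t(Overloaded) + 0.4·t(Busy) + 0.2·t(Throttled)
t(Busy) = 1 + 0.1·t(Overloaded) + 0.3·t(Busy) + 0.3·t(Throttled)
t(Throttled) = 1 + 0.3·t(Overloaded) + 0.3·t(Busy) + 0.1·t(Throttled)
Solving: t(Overloaded) = 4.7287, t(Busy) = 3.7984, t(Throttled) = 3.9535.
Expected minutes from Busy to Idle: 3.7984.

3.7984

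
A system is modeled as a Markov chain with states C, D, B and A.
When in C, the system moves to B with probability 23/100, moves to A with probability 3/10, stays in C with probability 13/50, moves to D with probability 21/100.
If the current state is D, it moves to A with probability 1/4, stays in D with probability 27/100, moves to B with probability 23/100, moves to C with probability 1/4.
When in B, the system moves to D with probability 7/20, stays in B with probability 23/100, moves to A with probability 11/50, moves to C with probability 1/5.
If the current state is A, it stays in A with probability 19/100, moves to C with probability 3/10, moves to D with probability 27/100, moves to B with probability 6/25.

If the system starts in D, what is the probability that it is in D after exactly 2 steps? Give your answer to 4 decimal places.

0.2734

Propagate the distribution vector 2 steps from D.
After 0 steps: (0.0000, 1.0000, 0.0000, 0.0000)
After 1 step: (0.2500, 0.2700, 0.2300, 0.2500)
After 2 steps: (0.2535, 0.2734, 0.2325, 0.2406)
P(in D after 2 steps) = 0.2734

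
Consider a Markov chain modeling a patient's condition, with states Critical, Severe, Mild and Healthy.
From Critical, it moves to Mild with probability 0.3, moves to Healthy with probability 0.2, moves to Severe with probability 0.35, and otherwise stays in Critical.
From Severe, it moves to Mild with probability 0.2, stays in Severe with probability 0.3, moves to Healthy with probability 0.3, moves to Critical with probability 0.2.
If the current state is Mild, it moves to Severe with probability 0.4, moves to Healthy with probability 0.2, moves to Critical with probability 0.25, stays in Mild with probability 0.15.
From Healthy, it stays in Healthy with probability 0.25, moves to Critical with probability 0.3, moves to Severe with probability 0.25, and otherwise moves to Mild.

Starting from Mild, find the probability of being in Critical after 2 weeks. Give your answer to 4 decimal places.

0.2150

Propagate the distribution vector 2 weeks from Mild.
After 0 weeks: (0.0000, 0.0000, 1.0000, 0.0000)
After 1 week: (0.2500, 0.4000, 0.1500, 0.2000)
After 2 weeks: (0.2150, 0.3175, 0.2175, 0.2500)
P(in Critical after 2 weeks) = 0.2150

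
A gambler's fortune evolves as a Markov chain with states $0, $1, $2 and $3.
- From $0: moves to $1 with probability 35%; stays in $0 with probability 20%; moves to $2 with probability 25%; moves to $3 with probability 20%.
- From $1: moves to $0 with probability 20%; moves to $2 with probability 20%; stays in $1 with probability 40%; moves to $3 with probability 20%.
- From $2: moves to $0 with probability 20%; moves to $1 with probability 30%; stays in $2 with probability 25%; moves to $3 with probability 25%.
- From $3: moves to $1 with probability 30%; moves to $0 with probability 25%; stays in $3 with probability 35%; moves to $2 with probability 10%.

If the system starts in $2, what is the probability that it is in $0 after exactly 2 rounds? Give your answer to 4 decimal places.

Propagate the distribution vector 2 rounds from $2.
After 0 rounds: (0.0000, 0.0000, 1.0000, 0.0000)
After 1 round: (0.2000, 0.3000, 0.2500, 0.2500)
After 2 rounds: (0.2125, 0.3400, 0.1975, 0.2500)
P(in $0 after 2 rounds) = 0.2125

0.2125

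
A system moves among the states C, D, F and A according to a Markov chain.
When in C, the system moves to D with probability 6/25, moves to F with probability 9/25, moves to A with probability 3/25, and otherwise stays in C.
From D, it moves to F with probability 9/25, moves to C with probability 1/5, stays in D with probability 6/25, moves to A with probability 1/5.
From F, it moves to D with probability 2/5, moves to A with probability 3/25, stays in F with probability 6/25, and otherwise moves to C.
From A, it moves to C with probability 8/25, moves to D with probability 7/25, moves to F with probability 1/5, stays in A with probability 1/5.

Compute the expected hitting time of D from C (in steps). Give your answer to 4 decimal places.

3.4052

Let t(s) be the expected number of steps to first reach D from state s, with t(D) = 0. Conditioning on the first step:
t(C) = 1 + 0.28·t(C) + 0.36·t(F) + 0.12·t(A)
t(F) = 1 + 0.24·t(C) + 0.24·t(F) + 0.12·t(A)
t(A) = 1 + 0.32·t(C) + 0.2·t(F) + 0.2·t(A)
Solving: t(C) = 3.4052, t(F) = 2.9188, t(A) = 3.3418.
Expected steps from C to D: 3.4052.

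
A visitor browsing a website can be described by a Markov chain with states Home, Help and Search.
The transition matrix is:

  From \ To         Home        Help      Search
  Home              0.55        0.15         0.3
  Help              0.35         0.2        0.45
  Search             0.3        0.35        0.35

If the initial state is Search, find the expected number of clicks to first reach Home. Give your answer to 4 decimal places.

Let t(s) be the expected number of clicks to first reach Home from state s, with t(Home) = 0. Conditioning on the first click:
t(Help) = 1 + 0.2·t(Help) + 0.45·t(Search)
t(Search) = 1 + 0.35·t(Help) + 0.35·t(Search)
Solving: t(Help) = 3.0345, t(Search) = 3.1724.
Expected clicks from Search to Home: 3.1724.

3.1724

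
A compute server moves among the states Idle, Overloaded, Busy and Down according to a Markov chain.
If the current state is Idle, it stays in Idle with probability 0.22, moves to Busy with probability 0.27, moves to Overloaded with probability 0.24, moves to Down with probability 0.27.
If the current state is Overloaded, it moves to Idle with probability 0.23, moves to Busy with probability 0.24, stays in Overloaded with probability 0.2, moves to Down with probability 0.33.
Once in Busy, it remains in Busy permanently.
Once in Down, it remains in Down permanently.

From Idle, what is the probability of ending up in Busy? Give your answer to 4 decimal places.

0.4810

Let h(s) be the probability of absorption at Busy starting from transient state s. Then h(Busy) = 1 and h(Down) = 0. By first-step analysis:
h(Idle) = 0.22·h(Idle) + 0.24·h(Overloaded) + 0.27·1 + 0.27·0
h(Overloaded) = 0.23·h(Idle) + 0.2·h(Overloaded) + 0.24·1 + 0.33·0
Solving: h(Idle) = 0.4810, h(Overloaded) = 0.4383.
Starting from Idle, the probability is 0.4810.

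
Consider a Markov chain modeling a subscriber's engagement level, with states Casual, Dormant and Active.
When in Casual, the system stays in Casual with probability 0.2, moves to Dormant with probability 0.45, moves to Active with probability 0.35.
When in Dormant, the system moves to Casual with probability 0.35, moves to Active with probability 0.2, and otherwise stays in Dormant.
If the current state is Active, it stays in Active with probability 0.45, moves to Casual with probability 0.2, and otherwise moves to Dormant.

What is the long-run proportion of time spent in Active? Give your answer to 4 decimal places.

0.3192

Let the stationary distribution be π with π = πP and π_1 + π_2 + π_3 = 1.
π_1 = 0.2·π_1 + 0.35·π_2 + 0.2·π_3
π_2 = 0.45·π_1 + 0.45·π_2 + 0.35·π_3
Solving with the normalization constraint gives π = (0.2627, 0.4181, 0.3192).
So the stationary probability of Active is 0.3192.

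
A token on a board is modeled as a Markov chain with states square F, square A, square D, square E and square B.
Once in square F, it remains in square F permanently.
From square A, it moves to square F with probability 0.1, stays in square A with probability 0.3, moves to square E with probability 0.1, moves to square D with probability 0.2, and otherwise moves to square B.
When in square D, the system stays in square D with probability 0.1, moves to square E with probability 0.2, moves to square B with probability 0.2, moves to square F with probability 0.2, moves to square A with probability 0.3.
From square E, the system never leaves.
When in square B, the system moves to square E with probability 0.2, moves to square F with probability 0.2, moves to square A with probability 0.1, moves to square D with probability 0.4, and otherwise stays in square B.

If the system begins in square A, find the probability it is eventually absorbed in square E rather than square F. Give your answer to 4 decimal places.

Let h(s) be the probability of absorption at square E starting from transient state s. Then h(square E) = 1 and h(square F) = 0. By first-step analysis:
h(square A) = 0.1·0 + 0.3·h(square A) + 0.2·h(square D) + 0.1·1 + 0.3·h(square B)
h(square D) = 0.2·0 + 0.3·h(square A) + 0.1·h(square D) + 0.2·1 + 0.2·h(square B)
h(square B) = 0.2·0 + 0.1·h(square A) + 0.4·h(square D) + 0.2·1 + 0.1·h(square B)
Solving: h(square A) = 0.5000, h(square D) = 0.5000, h(square B) = 0.5000.
Starting from square A, the probability is 0.5000.

0.5000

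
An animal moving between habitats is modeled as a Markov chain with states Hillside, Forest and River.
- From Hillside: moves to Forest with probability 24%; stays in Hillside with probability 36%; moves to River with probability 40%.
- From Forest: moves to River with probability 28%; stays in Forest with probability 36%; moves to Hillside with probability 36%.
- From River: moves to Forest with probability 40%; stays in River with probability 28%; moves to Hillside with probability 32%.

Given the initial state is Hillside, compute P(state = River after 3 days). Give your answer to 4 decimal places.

0.3213

Propagate the distribution vector 3 days from Hillside.
After 0 days: (1.0000, 0.0000, 0.0000)
After 1 day: (0.3600, 0.2400, 0.4000)
After 2 days: (0.3440, 0.3328, 0.3232)
After 3 days: (0.3471, 0.3316, 0.3213)
P(in River after 3 days) = 0.3213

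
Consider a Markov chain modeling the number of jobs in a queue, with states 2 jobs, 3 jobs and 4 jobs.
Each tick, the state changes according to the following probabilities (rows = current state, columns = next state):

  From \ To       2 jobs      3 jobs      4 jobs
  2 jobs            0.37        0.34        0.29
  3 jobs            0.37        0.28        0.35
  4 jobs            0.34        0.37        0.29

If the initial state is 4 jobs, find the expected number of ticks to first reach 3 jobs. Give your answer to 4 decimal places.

2.7818

Let t(s) be the expected number of ticks to first reach 3 jobs from state s, with t(3 jobs) = 0. Conditioning on the first tick:
t(2 jobs) = 1 + 0.37·t(2 jobs) + 0.29·t(4 jobs)
t(4 jobs) = 1 + 0.34·t(2 jobs) + 0.29·t(4 jobs)
Solving: t(2 jobs) = 2.8678, t(4 jobs) = 2.7818.
Expected ticks from 4 jobs to 3 jobs: 2.7818.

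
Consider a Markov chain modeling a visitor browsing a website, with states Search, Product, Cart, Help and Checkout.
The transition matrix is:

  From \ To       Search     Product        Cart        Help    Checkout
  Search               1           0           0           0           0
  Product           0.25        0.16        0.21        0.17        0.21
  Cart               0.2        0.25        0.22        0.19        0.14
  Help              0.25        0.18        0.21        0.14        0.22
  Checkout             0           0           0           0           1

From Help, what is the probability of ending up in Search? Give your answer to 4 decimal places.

0.5434

Let h(s) be the probability of absorption at Search starting from transient state s. Then h(Search) = 1 and h(Checkout) = 0. By first-step analysis:
h(Product) = 0.25·1 + 0.16·h(Product) + 0.21·h(Cart) + 0.17·h(Help) + 0.21·0
h(Cart) = 0.2·1 + 0.25·h(Product) + 0.22·h(Cart) + 0.19·h(Help) + 0.14·0
h(Help) = 0.25·1 + 0.18·h(Product) + 0.21·h(Cart) + 0.14·h(Help) + 0.22·0
Solving: h(Product) = 0.5488, h(Cart) = 0.5647, h(Help) = 0.5434.
Starting from Help, the probability is 0.5434.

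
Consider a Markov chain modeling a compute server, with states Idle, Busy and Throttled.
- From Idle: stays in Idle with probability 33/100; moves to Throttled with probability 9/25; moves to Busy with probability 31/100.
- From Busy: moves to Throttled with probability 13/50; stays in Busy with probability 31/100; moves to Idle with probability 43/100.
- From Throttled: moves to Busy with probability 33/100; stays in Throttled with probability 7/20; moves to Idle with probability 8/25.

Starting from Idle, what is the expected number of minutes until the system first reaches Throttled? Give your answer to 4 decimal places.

Let t(s) be the expected number of minutes to first reach Throttled from state s, with t(Throttled) = 0. Conditioning on the first minute:
t(Idle) = 1 + 0.33·t(Idle) + 0.31·t(Busy)
t(Busy) = 1 + 0.43·t(Idle) + 0.31·t(Busy)
Solving: t(Idle) = 3.0395, t(Busy) = 3.3435.
Expected minutes from Idle to Throttled: 3.0395.

3.0395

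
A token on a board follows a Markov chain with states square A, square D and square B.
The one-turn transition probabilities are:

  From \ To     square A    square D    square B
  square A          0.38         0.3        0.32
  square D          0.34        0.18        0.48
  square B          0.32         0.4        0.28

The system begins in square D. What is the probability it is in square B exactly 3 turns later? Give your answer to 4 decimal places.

Propagate the distribution vector 3 turns from square D.
After 0 turns: (0.0000, 1.0000, 0.0000)
After 1 turn: (0.3400, 0.1800, 0.4800)
After 2 turns: (0.3440, 0.3264, 0.3296)
After 3 turns: (0.3472, 0.2938, 0.3590)
P(in square B after 3 turns) = 0.3590

0.3590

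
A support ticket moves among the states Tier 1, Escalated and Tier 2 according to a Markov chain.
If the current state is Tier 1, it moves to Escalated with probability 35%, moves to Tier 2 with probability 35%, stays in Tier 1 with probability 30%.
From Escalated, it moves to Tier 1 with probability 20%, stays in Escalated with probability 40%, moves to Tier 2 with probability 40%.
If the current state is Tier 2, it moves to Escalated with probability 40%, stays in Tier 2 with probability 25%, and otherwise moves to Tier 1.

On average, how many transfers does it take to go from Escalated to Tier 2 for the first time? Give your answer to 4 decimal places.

2.5714

Let t(s) be the expected number of transfers to first reach Tier 2 from state s, with t(Tier 2) = 0. Conditioning on the first transfer:
t(Tier 1) = 1 + 0.3·t(Tier 1) + 0.35·t(Escalated)
t(Escalated) = 1 + 0.2·t(Tier 1) + 0.4·t(Escalated)
Solving: t(Tier 1) = 2.7143, t(Escalated) = 2.5714.
Expected transfers from Escalated to Tier 2: 2.5714.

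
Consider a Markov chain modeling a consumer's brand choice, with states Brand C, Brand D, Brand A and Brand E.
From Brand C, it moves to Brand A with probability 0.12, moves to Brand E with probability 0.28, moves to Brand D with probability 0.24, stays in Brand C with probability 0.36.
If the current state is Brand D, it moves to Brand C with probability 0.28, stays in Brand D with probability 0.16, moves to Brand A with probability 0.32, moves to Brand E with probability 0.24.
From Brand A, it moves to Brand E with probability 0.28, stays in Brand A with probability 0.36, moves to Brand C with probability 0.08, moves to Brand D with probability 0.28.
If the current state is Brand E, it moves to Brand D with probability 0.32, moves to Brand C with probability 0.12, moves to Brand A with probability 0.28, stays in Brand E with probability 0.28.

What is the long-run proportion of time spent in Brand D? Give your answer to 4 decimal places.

Let the stationary distribution be π with π = πP and π_1 + π_2 + π_3 + π_4 = 1.
π_1 = 0.36·π_1 + 0.28·π_2 + 0.08·π_3 + 0.12·π_4
π_2 = 0.24·π_1 + 0.16·π_2 + 0.28·π_3 + 0.32·π_4
π_3 = 0.12·π_1 + 0.32·π_2 + 0.36·π_3 + 0.28·π_4
Solving with the normalization constraint gives π = (0.1963, 0.2526, 0.2812, 0.2699).
So the stationary probability of Brand D is 0.2526.

0.2526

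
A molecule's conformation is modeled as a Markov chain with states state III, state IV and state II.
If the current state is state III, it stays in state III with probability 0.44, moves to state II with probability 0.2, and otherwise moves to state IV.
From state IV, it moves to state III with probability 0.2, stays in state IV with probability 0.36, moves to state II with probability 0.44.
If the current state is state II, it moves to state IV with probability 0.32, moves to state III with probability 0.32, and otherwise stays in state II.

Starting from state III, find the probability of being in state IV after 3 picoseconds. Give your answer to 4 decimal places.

0.3473

Propagate the distribution vector 3 picoseconds from state III.
After 0 picoseconds: (1.0000, 0.0000, 0.0000)
After 1 picosecond: (0.4400, 0.3600, 0.2000)
After 2 picoseconds: (0.3296, 0.3520, 0.3184)
After 3 picoseconds: (0.3173, 0.3473, 0.3354)
P(in state IV after 3 picoseconds) = 0.3473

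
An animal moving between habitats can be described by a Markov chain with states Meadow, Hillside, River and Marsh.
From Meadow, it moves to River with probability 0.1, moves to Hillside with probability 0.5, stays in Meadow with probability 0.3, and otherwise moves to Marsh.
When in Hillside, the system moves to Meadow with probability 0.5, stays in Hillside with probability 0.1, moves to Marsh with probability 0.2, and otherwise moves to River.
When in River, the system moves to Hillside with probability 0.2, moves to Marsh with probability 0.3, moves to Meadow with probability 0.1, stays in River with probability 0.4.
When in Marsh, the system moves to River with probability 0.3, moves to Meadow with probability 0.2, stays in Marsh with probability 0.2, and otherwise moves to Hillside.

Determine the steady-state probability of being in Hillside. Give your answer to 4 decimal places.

0.2782

Let the stationary distribution be π with π = πP and π_1 + π_2 + π_3 + π_4 = 1.
π_1 = 0.3·π_1 + 0.5·π_2 + 0.1·π_3 + 0.2·π_4
π_2 = 0.5·π_1 + 0.1·π_2 + 0.2·π_3 + 0.3·π_4
π_3 = 0.1·π_1 + 0.2·π_2 + 0.4·π_3 + 0.3·π_4
Solving with the normalization constraint gives π = (0.2885, 0.2782, 0.2383, 0.1950).
So the stationary probability of Hillside is 0.2782.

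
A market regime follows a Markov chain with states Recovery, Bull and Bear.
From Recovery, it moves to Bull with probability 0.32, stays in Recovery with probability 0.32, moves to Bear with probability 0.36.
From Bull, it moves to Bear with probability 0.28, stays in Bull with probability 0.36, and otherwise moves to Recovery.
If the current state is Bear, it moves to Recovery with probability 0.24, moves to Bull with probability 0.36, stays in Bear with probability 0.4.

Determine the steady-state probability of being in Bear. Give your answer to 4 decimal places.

0.3460

Let the stationary distribution be π with π = πP and π_1 + π_2 + π_3 = 1.
π_1 = 0.32·π_1 + 0.36·π_2 + 0.24·π_3
π_2 = 0.32·π_1 + 0.36·π_2 + 0.36·π_3
Solving with the normalization constraint gives π = (0.3062, 0.3478, 0.3460).
So the stationary probability of Bear is 0.3460.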